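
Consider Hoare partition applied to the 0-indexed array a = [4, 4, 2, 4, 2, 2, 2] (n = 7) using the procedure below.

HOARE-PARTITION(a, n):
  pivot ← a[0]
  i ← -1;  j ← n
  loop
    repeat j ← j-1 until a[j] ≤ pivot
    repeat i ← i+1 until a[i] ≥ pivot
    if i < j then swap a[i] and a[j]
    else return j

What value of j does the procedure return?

3

pivot=4
j stops at 6 (2), i stops at 0 (4); swap ⇒ [2, 4, 2, 4, 2, 2, 4]
j stops at 5 (2), i stops at 1 (4); swap ⇒ [2, 2, 2, 4, 2, 4, 4]
j stops at 4 (2), i stops at 3 (4); swap ⇒ [2, 2, 2, 2, 4, 4, 4]
j stops at 3, i stops at 4; i≥j ⇒ return 3. a=[2, 2, 2, 2, 4, 4, 4]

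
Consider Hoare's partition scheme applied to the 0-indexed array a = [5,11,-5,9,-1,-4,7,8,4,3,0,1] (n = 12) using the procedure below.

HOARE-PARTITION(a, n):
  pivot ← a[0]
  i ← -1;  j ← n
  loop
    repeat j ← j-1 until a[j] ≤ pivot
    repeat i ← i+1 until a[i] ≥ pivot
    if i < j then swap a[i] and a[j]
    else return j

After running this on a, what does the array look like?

[1,0,-5,3,-1,-4,4,8,7,9,11,5]

pivot = a[0] = 5; i = -1, j = 12
j→11 (a[11]=1≤5), i→0 (a[0]=5≥5); i<j, swap → [1,11,-5,9,-1,-4,7,8,4,3,0,5]
j→10 (a[10]=0≤5), i→1 (a[1]=11≥5); i<j, swap → [1,0,-5,9,-1,-4,7,8,4,3,11,5]
j→9 (a[9]=3≤5), i→3 (a[3]=9≥5); i<j, swap → [1,0,-5,3,-1,-4,7,8,4,9,11,5]
j→8 (a[8]=4≤5), i→6 (a[6]=7≥5); i<j, swap → [1,0,-5,3,-1,-4,4,8,7,9,11,5]
j→6, i→7; i≥j, return j=6. a = [1,0,-5,3,-1,-4,4,8,7,9,11,5]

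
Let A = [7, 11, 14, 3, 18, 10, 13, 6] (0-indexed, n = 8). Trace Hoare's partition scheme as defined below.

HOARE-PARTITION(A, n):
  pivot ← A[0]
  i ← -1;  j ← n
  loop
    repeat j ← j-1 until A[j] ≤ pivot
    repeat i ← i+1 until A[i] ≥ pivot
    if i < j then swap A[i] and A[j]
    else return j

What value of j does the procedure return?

1

pivot = A[0] = 7; i = -1, j = 8
j→7 (A[7]=6≤7), i→0 (A[0]=7≥7); i<j, swap → [6, 11, 14, 3, 18, 10, 13, 7]
j→3 (A[3]=3≤7), i→1 (A[1]=11≥7); i<j, swap → [6, 3, 14, 11, 18, 10, 13, 7]
j→1, i→2; i≥j, return j=1. A = [6, 3, 14, 11, 18, 10, 13, 7]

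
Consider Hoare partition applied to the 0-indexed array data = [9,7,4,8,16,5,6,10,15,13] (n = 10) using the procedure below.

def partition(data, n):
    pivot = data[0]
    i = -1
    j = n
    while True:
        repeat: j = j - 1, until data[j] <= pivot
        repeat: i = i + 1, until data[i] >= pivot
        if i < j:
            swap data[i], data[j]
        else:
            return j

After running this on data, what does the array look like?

[6,7,4,8,5,16,9,10,15,13]

pivot = data[0] = 9; i = -1, j = 10
j→6 (data[6]=6≤9), i→0 (data[0]=9≥9); i<j, swap → [6,7,4,8,16,5,9,10,15,13]
j→5 (data[5]=5≤9), i→4 (data[4]=16≥9); i<j, swap → [6,7,4,8,5,16,9,10,15,13]
j→4, i→5; i≥j, return j=4. data = [6,7,4,8,5,16,9,10,15,13]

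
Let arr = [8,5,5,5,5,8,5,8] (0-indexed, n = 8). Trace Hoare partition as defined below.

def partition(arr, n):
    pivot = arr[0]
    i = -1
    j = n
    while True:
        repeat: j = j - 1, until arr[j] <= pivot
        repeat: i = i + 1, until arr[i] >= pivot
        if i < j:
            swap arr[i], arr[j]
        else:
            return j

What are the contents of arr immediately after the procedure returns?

[8,5,5,5,5,5,8,8]

pivot = arr[0] = 8; i = -1, j = 8
j→7 (arr[7]=8≤8), i→0 (arr[0]=8≥8); i<j, swap → [8,5,5,5,5,8,5,8]
j→6 (arr[6]=5≤8), i→5 (arr[5]=8≥8); i<j, swap → [8,5,5,5,5,5,8,8]
j→5, i→6; i≥j, return j=5. arr = [8,5,5,5,5,5,8,8]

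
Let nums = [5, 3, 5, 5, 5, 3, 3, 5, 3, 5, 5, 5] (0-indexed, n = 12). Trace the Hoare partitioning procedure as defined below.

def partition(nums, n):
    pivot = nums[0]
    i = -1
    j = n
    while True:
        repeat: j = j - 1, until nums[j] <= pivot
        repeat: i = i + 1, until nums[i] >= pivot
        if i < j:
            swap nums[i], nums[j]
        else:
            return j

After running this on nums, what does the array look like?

[5, 3, 5, 5, 3, 3, 3, 5, 5, 5, 5, 5]

pivot = nums[0] = 5; i = -1, j = 12
j→11 (nums[11]=5≤5), i→0 (nums[0]=5≥5); i<j, swap → [5, 3, 5, 5, 5, 3, 3, 5, 3, 5, 5, 5]
j→10 (nums[10]=5≤5), i→2 (nums[2]=5≥5); i<j, swap → [5, 3, 5, 5, 5, 3, 3, 5, 3, 5, 5, 5]
j→9 (nums[9]=5≤5), i→3 (nums[3]=5≥5); i<j, swap → [5, 3, 5, 5, 5, 3, 3, 5, 3, 5, 5, 5]
j→8 (nums[8]=3≤5), i→4 (nums[4]=5≥5); i<j, swap → [5, 3, 5, 5, 3, 3, 3, 5, 5, 5, 5, 5]
j→7, i→7; i≥j, return j=7. nums = [5, 3, 5, 5, 3, 3, 3, 5, 5, 5, 5, 5]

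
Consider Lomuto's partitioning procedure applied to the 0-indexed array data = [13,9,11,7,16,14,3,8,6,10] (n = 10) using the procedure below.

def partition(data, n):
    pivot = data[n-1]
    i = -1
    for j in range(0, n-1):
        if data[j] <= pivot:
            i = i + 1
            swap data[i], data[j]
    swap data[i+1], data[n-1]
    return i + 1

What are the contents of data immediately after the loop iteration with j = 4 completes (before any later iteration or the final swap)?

[9,7,11,13,16,14,3,8,6,10]

pivot = data[9] = 10; i = -1
j=0: data[0]=13 > 10 → no swap
j=1: data[1]=9 ≤ 10 → i=0, swap data[0],data[1] → [9,13,11,7,16,14,3,8,6,10]
j=2: data[2]=11 > 10 → no swap
j=3: data[3]=7 ≤ 10 → i=1, swap data[1],data[3] → [9,7,11,13,16,14,3,8,6,10]
j=4: data[4]=16 > 10 → no swap
(after j=4) data = [9,7,11,13,16,14,3,8,6,10]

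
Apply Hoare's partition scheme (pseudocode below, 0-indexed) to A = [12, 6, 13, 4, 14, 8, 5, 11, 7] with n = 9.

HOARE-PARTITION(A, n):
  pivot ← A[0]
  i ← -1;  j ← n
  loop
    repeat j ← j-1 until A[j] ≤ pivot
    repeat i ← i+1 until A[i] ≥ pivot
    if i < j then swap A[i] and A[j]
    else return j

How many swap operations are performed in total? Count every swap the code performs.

3

pivot = A[0] = 12; i = -1, j = 9
j→8 (A[8]=7≤12), i→0 (A[0]=12≥12); i<j, swap → [7, 6, 13, 4, 14, 8, 5, 11, 12]
j→7 (A[7]=11≤12), i→2 (A[2]=13≥12); i<j, swap → [7, 6, 11, 4, 14, 8, 5, 13, 12]
j→6 (A[6]=5≤12), i→4 (A[4]=14≥12); i<j, swap → [7, 6, 11, 4, 5, 8, 14, 13, 12]
j→5, i→6; i≥j, return j=5. A = [7, 6, 11, 4, 5, 8, 14, 13, 12]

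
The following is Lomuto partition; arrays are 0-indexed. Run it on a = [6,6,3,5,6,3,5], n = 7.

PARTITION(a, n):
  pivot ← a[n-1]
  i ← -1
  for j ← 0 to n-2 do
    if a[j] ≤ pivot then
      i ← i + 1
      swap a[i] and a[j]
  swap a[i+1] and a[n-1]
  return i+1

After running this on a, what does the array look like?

[3,5,3,5,6,6,6]

pivot=5, i=-1
j=0: 6>5, skip
j=1: 6>5, skip
j=2: 3≤5, i=0, swap(0,2) ⇒ [3,6,6,5,6,3,5]
j=3: 5≤5, i=1, swap(1,3) ⇒ [3,5,6,6,6,3,5]
j=4: 6>5, skip
j=5: 3≤5, i=2, swap(2,5) ⇒ [3,5,3,6,6,6,5]
swap(3,6) ⇒ [3,5,3,5,6,6,6]; return 3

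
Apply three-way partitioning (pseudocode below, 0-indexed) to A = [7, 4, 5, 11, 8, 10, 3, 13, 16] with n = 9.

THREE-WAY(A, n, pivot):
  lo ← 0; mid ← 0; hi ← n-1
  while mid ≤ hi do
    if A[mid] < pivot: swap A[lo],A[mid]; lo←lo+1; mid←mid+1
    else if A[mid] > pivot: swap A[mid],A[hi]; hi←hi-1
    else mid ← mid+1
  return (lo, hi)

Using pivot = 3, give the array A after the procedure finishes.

lo=0 mid=0 hi=8
7>3: swap(0,8), hi=7 ⇒ [16, 4, 5, 11, 8, 10, 3, 13, 7]
16>3: swap(0,7), hi=6 ⇒ [13, 4, 5, 11, 8, 10, 3, 16, 7]
13>3: swap(0,6), hi=5 ⇒ [3, 4, 5, 11, 8, 10, 13, 16, 7]
3=3: mid=1
4>3: swap(1,5), hi=4 ⇒ [3, 10, 5, 11, 8, 4, 13, 16, 7]
10>3: swap(1,4), hi=3 ⇒ [3, 8, 5, 11, 10, 4, 13, 16, 7]
8>3: swap(1,3), hi=2 ⇒ [3, 11, 5, 8, 10, 4, 13, 16, 7]
11>3: swap(1,2), hi=1 ⇒ [3, 5, 11, 8, 10, 4, 13, 16, 7]
5>3: swap(1,1), hi=0 ⇒ [3, 5, 11, 8, 10, 4, 13, 16, 7]
done. lo=0 hi=0; A=[3, 5, 11, 8, 10, 4, 13, 16, 7]

[3, 5, 11, 8, 10, 4, 13, 16, 7]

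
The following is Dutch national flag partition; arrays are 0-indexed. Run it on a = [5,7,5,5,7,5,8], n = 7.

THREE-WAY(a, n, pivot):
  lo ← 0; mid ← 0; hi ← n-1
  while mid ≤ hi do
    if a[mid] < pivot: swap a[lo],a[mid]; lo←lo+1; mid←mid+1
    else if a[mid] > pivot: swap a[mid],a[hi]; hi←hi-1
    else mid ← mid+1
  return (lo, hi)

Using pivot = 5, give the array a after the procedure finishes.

pivot = 5; lo=0, mid=0, hi=6
a[mid]=5=5: mid=1
a[mid]=7>5: swap a[1],a[6]; hi=5 → [5,8,5,5,7,5,7]
a[mid]=8>5: swap a[1],a[5]; hi=4 → [5,5,5,5,7,8,7]
a[mid]=5=5: mid=2
a[mid]=5=5: mid=3
a[mid]=5=5: mid=4
a[mid]=7>5: swap a[4],a[4]; hi=3 → [5,5,5,5,7,8,7]
end: lo=0, hi=3; a = [5,5,5,5,7,8,7]

[5,5,5,5,7,8,7]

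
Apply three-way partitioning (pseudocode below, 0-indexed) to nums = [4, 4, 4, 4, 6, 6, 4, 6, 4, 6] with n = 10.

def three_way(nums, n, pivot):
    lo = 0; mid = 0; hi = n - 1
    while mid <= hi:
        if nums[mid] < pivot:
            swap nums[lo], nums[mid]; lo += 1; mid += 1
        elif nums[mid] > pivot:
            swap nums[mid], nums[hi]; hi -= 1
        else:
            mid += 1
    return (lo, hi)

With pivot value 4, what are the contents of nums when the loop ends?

[4, 4, 4, 4, 4, 4, 6, 6, 6, 6]

lo=0 mid=0 hi=9
4=4: mid=1
4=4: mid=2
4=4: mid=3
4=4: mid=4
6>4: swap(4,9), hi=8 ⇒ [4, 4, 4, 4, 6, 6, 4, 6, 4, 6]
6>4: swap(4,8), hi=7 ⇒ [4, 4, 4, 4, 4, 6, 4, 6, 6, 6]
4=4: mid=5
6>4: swap(5,7), hi=6 ⇒ [4, 4, 4, 4, 4, 6, 4, 6, 6, 6]
6>4: swap(5,6), hi=5 ⇒ [4, 4, 4, 4, 4, 4, 6, 6, 6, 6]
4=4: mid=6
done. lo=0 hi=5; nums=[4, 4, 4, 4, 4, 4, 6, 6, 6, 6]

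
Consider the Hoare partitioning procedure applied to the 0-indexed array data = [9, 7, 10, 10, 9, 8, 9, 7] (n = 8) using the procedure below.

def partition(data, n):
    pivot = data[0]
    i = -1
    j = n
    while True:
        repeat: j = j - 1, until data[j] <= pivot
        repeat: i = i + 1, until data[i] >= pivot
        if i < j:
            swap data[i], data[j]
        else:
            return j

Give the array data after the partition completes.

pivot=9
j stops at 7 (7), i stops at 0 (9); swap ⇒ [7, 7, 10, 10, 9, 8, 9, 9]
j stops at 6 (9), i stops at 2 (10); swap ⇒ [7, 7, 9, 10, 9, 8, 10, 9]
j stops at 5 (8), i stops at 3 (10); swap ⇒ [7, 7, 9, 8, 9, 10, 10, 9]
j stops at 4, i stops at 4; i≥j ⇒ return 4. data=[7, 7, 9, 8, 9, 10, 10, 9]

[7, 7, 9, 8, 9, 10, 10, 9]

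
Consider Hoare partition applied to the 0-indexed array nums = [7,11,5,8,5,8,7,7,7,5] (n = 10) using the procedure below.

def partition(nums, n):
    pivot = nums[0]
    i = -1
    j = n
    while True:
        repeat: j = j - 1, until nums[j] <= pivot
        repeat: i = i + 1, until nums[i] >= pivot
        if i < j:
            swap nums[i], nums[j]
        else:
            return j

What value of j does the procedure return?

pivot = nums[0] = 7; i = -1, j = 10
j→9 (nums[9]=5≤7), i→0 (nums[0]=7≥7); i<j, swap → [5,11,5,8,5,8,7,7,7,7]
j→8 (nums[8]=7≤7), i→1 (nums[1]=11≥7); i<j, swap → [5,7,5,8,5,8,7,7,11,7]
j→7 (nums[7]=7≤7), i→3 (nums[3]=8≥7); i<j, swap → [5,7,5,7,5,8,7,8,11,7]
j→6 (nums[6]=7≤7), i→5 (nums[5]=8≥7); i<j, swap → [5,7,5,7,5,7,8,8,11,7]
j→5, i→6; i≥j, return j=5. nums = [5,7,5,7,5,7,8,8,11,7]

5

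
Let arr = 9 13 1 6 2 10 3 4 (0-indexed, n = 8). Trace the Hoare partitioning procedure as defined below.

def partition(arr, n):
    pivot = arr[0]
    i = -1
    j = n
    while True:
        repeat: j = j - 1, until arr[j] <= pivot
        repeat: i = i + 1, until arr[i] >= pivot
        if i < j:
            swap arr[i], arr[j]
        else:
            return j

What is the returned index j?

pivot = arr[0] = 9; i = -1, j = 8
j→7 (arr[7]=4≤9), i→0 (arr[0]=9≥9); i<j, swap → 4 13 1 6 2 10 3 9
j→6 (arr[6]=3≤9), i→1 (arr[1]=13≥9); i<j, swap → 4 3 1 6 2 10 13 9
j→4, i→5; i≥j, return j=4. arr = 4 3 1 6 2 10 13 9

4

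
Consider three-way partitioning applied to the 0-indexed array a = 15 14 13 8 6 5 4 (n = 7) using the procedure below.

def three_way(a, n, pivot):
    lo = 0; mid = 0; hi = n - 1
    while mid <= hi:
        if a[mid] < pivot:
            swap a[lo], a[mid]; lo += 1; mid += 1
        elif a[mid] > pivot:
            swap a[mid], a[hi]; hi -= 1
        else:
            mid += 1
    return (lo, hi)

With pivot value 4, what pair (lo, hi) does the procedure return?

(0, 0)

lo=0 mid=0 hi=6
15>4: swap(0,6), hi=5 ⇒ 4 14 13 8 6 5 15
4=4: mid=1
14>4: swap(1,5), hi=4 ⇒ 4 5 13 8 6 14 15
5>4: swap(1,4), hi=3 ⇒ 4 6 13 8 5 14 15
6>4: swap(1,3), hi=2 ⇒ 4 8 13 6 5 14 15
8>4: swap(1,2), hi=1 ⇒ 4 13 8 6 5 14 15
13>4: swap(1,1), hi=0 ⇒ 4 13 8 6 5 14 15
done. lo=0 hi=0; a=4 13 8 6 5 14 15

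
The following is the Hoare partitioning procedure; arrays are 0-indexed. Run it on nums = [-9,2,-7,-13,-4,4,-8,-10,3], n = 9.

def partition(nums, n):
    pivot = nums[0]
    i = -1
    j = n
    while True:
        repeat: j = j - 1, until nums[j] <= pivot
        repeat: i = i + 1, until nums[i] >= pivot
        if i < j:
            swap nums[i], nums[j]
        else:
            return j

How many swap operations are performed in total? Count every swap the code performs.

pivot=-9
j stops at 7 (-10), i stops at 0 (-9); swap ⇒ [-10,2,-7,-13,-4,4,-8,-9,3]
j stops at 3 (-13), i stops at 1 (2); swap ⇒ [-10,-13,-7,2,-4,4,-8,-9,3]
j stops at 1, i stops at 2; i≥j ⇒ return 1. nums=[-10,-13,-7,2,-4,4,-8,-9,3]

2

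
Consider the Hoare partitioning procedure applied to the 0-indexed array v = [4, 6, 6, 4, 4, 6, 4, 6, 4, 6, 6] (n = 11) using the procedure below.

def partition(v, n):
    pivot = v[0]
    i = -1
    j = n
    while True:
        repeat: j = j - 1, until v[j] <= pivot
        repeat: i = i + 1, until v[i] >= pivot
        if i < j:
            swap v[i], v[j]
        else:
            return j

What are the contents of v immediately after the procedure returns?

[4, 4, 4, 4, 6, 6, 6, 6, 4, 6, 6]

pivot=4
j stops at 8 (4), i stops at 0 (4); swap ⇒ [4, 6, 6, 4, 4, 6, 4, 6, 4, 6, 6]
j stops at 6 (4), i stops at 1 (6); swap ⇒ [4, 4, 6, 4, 4, 6, 6, 6, 4, 6, 6]
j stops at 4 (4), i stops at 2 (6); swap ⇒ [4, 4, 4, 4, 6, 6, 6, 6, 4, 6, 6]
j stops at 3, i stops at 3; i≥j ⇒ return 3. v=[4, 4, 4, 4, 6, 6, 6, 6, 4, 6, 6]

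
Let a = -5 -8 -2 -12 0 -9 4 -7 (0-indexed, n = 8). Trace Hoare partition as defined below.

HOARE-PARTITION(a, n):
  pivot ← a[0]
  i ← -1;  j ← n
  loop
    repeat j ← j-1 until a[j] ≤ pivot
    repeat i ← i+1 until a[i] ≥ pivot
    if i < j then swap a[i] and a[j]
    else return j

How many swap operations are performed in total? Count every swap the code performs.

pivot = a[0] = -5; i = -1, j = 8
j→7 (a[7]=-7≤-5), i→0 (a[0]=-5≥-5); i<j, swap → -7 -8 -2 -12 0 -9 4 -5
j→5 (a[5]=-9≤-5), i→2 (a[2]=-2≥-5); i<j, swap → -7 -8 -9 -12 0 -2 4 -5
j→3, i→4; i≥j, return j=3. a = -7 -8 -9 -12 0 -2 4 -5

2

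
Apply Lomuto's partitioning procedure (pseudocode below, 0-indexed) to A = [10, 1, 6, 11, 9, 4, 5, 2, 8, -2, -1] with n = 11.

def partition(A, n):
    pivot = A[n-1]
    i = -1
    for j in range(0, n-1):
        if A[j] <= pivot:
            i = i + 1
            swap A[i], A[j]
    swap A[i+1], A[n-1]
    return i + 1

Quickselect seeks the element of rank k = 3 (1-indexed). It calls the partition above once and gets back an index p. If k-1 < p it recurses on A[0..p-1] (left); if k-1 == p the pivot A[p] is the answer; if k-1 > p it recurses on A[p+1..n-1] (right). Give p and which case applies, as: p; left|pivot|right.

pivot=-1, i=-1
j=0: 10>-1, skip
j=1: 1>-1, skip
j=2: 6>-1, skip
j=3: 11>-1, skip
j=4: 9>-1, skip
j=5: 4>-1, skip
j=6: 5>-1, skip
j=7: 2>-1, skip
j=8: 8>-1, skip
j=9: -2≤-1, i=0, swap(0,9) ⇒ [-2, 1, 6, 11, 9, 4, 5, 2, 8, 10, -1]
swap(1,10) ⇒ [-2, -1, 6, 11, 9, 4, 5, 2, 8, 10, 1]; return 1
p = 1; k-1 = 2 > 1 ⇒ right

1; right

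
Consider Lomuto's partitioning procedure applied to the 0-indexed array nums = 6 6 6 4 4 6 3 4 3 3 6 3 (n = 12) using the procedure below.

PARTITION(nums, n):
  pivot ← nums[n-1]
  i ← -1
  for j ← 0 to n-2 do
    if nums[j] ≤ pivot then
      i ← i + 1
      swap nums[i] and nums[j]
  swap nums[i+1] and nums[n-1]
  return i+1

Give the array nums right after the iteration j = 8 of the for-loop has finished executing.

3 3 6 4 4 6 6 4 6 3 6 3

pivot = nums[11] = 3; i = -1
j=0: nums[0]=6 > 3 → no swap
j=1: nums[1]=6 > 3 → no swap
j=2: nums[2]=6 > 3 → no swap
j=3: nums[3]=4 > 3 → no swap
j=4: nums[4]=4 > 3 → no swap
j=5: nums[5]=6 > 3 → no swap
j=6: nums[6]=3 ≤ 3 → i=0, swap nums[0],nums[6] → 3 6 6 4 4 6 6 4 3 3 6 3
j=7: nums[7]=4 > 3 → no swap
j=8: nums[8]=3 ≤ 3 → i=1, swap nums[1],nums[8] → 3 3 6 4 4 6 6 4 6 3 6 3
(after j=8) nums = 3 3 6 4 4 6 6 4 6 3 6 3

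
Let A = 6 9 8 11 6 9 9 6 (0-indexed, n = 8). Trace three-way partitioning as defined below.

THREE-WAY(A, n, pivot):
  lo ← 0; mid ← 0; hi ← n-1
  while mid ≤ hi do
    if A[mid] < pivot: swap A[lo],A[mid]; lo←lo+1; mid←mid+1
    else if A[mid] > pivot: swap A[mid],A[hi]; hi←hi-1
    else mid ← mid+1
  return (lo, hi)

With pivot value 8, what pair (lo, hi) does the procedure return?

(3, 3)

lo=0 mid=0 hi=7
6<8: swap(0,0), lo=1 mid=1 ⇒ 6 9 8 11 6 9 9 6
9>8: swap(1,7), hi=6 ⇒ 6 6 8 11 6 9 9 9
6<8: swap(1,1), lo=2 mid=2 ⇒ 6 6 8 11 6 9 9 9
8=8: mid=3
11>8: swap(3,6), hi=5 ⇒ 6 6 8 9 6 9 11 9
9>8: swap(3,5), hi=4 ⇒ 6 6 8 9 6 9 11 9
9>8: swap(3,4), hi=3 ⇒ 6 6 8 6 9 9 11 9
6<8: swap(2,3), lo=3 mid=4 ⇒ 6 6 6 8 9 9 11 9
done. lo=3 hi=3; A=6 6 6 8 9 9 11 9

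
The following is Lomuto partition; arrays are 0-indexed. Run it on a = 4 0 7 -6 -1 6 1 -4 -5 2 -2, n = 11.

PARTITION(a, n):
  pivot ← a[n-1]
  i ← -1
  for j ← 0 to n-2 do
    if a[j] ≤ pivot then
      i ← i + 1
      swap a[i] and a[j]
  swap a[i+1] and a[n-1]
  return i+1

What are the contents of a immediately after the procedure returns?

pivot = a[10] = -2; i = -1
j=0: a[0]=4 > -2 → no swap
j=1: a[1]=0 > -2 → no swap
j=2: a[2]=7 > -2 → no swap
j=3: a[3]=-6 ≤ -2 → i=0, swap a[0],a[3] → -6 0 7 4 -1 6 1 -4 -5 2 -2
j=4: a[4]=-1 > -2 → no swap
j=5: a[5]=6 > -2 → no swap
j=6: a[6]=1 > -2 → no swap
j=7: a[7]=-4 ≤ -2 → i=1, swap a[1],a[7] → -6 -4 7 4 -1 6 1 0 -5 2 -2
j=8: a[8]=-5 ≤ -2 → i=2, swap a[2],a[8] → -6 -4 -5 4 -1 6 1 0 7 2 -2
j=9: a[9]=2 > -2 → no swap
final swap a[3],a[10] → -6 -4 -5 -2 -1 6 1 0 7 2 4; return 3

-6 -4 -5 -2 -1 6 1 0 7 2 4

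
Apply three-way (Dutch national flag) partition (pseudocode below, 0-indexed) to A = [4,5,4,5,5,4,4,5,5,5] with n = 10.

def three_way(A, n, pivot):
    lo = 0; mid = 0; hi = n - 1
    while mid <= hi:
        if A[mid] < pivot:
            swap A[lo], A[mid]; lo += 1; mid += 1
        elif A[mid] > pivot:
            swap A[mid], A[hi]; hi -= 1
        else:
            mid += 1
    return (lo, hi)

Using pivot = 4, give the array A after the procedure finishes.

[4,4,4,4,5,5,5,5,5,5]

pivot = 4; lo=0, mid=0, hi=9
A[mid]=4=4: mid=1
A[mid]=5>4: swap A[1],A[9]; hi=8 → [4,5,4,5,5,4,4,5,5,5]
A[mid]=5>4: swap A[1],A[8]; hi=7 → [4,5,4,5,5,4,4,5,5,5]
A[mid]=5>4: swap A[1],A[7]; hi=6 → [4,5,4,5,5,4,4,5,5,5]
A[mid]=5>4: swap A[1],A[6]; hi=5 → [4,4,4,5,5,4,5,5,5,5]
A[mid]=4=4: mid=2
A[mid]=4=4: mid=3
A[mid]=5>4: swap A[3],A[5]; hi=4 → [4,4,4,4,5,5,5,5,5,5]
A[mid]=4=4: mid=4
A[mid]=5>4: swap A[4],A[4]; hi=3 → [4,4,4,4,5,5,5,5,5,5]
end: lo=0, hi=3; A = [4,4,4,4,5,5,5,5,5,5]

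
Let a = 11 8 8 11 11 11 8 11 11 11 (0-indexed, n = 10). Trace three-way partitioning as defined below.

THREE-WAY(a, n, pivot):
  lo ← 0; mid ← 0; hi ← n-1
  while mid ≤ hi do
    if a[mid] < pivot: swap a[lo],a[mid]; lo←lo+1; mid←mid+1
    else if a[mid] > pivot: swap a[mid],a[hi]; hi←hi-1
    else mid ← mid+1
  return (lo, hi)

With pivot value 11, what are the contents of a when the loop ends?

8 8 8 11 11 11 11 11 11 11

lo=0 mid=0 hi=9
11=11: mid=1
8<11: swap(0,1), lo=1 mid=2 ⇒ 8 11 8 11 11 11 8 11 11 11
8<11: swap(1,2), lo=2 mid=3 ⇒ 8 8 11 11 11 11 8 11 11 11
11=11: mid=4
11=11: mid=5
11=11: mid=6
8<11: swap(2,6), lo=3 mid=7 ⇒ 8 8 8 11 11 11 11 11 11 11
11=11: mid=8
11=11: mid=9
11=11: mid=10
done. lo=3 hi=9; a=8 8 8 11 11 11 11 11 11 11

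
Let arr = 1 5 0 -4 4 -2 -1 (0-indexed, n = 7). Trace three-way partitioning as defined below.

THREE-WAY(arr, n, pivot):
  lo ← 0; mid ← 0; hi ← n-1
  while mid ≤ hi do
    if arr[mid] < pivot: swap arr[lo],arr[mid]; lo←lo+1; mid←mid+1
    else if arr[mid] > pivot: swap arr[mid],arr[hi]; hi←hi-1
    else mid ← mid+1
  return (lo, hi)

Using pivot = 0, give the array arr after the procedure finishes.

pivot = 0; lo=0, mid=0, hi=6
arr[mid]=1>0: swap arr[0],arr[6]; hi=5 → -1 5 0 -4 4 -2 1
arr[mid]=-1<0: swap arr[0],arr[0]; lo=1,mid=1 → -1 5 0 -4 4 -2 1
arr[mid]=5>0: swap arr[1],arr[5]; hi=4 → -1 -2 0 -4 4 5 1
arr[mid]=-2<0: swap arr[1],arr[1]; lo=2,mid=2 → -1 -2 0 -4 4 5 1
arr[mid]=0=0: mid=3
arr[mid]=-4<0: swap arr[2],arr[3]; lo=3,mid=4 → -1 -2 -4 0 4 5 1
arr[mid]=4>0: swap arr[4],arr[4]; hi=3 → -1 -2 -4 0 4 5 1
end: lo=3, hi=3; arr = -1 -2 -4 0 4 5 1

-1 -2 -4 0 4 5 1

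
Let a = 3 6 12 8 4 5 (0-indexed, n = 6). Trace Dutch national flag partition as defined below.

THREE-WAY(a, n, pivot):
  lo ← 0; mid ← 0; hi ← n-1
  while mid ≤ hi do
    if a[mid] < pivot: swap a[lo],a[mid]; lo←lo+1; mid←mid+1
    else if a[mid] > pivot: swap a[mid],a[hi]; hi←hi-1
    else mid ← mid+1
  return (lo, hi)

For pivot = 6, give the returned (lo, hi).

(3, 3)

pivot = 6; lo=0, mid=0, hi=5
a[mid]=3<6: swap a[0],a[0]; lo=1,mid=1 → 3 6 12 8 4 5
a[mid]=6=6: mid=2
a[mid]=12>6: swap a[2],a[5]; hi=4 → 3 6 5 8 4 12
a[mid]=5<6: swap a[1],a[2]; lo=2,mid=3 → 3 5 6 8 4 12
a[mid]=8>6: swap a[3],a[4]; hi=3 → 3 5 6 4 8 12
a[mid]=4<6: swap a[2],a[3]; lo=3,mid=4 → 3 5 4 6 8 12
end: lo=3, hi=3; a = 3 5 4 6 8 12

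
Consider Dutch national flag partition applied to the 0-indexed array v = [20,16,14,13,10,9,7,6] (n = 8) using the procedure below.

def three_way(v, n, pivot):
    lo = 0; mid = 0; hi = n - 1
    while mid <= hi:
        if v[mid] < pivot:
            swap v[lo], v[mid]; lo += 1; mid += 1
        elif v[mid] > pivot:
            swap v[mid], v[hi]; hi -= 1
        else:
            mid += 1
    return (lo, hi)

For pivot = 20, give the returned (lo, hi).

pivot = 20; lo=0, mid=0, hi=7
v[mid]=20=20: mid=1
v[mid]=16<20: swap v[0],v[1]; lo=1,mid=2 → [16,20,14,13,10,9,7,6]
v[mid]=14<20: swap v[1],v[2]; lo=2,mid=3 → [16,14,20,13,10,9,7,6]
v[mid]=13<20: swap v[2],v[3]; lo=3,mid=4 → [16,14,13,20,10,9,7,6]
v[mid]=10<20: swap v[3],v[4]; lo=4,mid=5 → [16,14,13,10,20,9,7,6]
v[mid]=9<20: swap v[4],v[5]; lo=5,mid=6 → [16,14,13,10,9,20,7,6]
v[mid]=7<20: swap v[5],v[6]; lo=6,mid=7 → [16,14,13,10,9,7,20,6]
v[mid]=6<20: swap v[6],v[7]; lo=7,mid=8 → [16,14,13,10,9,7,6,20]
end: lo=7, hi=7; v = [16,14,13,10,9,7,6,20]

(7, 7)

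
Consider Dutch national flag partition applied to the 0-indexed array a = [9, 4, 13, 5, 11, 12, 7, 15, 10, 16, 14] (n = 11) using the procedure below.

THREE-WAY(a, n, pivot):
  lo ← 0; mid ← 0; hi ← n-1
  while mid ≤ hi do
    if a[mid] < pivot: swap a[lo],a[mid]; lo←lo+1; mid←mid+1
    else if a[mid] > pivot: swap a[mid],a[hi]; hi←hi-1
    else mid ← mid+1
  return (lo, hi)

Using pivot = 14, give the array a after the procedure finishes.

[9, 4, 13, 5, 11, 12, 7, 10, 14, 16, 15]

pivot = 14; lo=0, mid=0, hi=10
a[mid]=9<14: swap a[0],a[0]; lo=1,mid=1 → [9, 4, 13, 5, 11, 12, 7, 15, 10, 16, 14]
a[mid]=4<14: swap a[1],a[1]; lo=2,mid=2 → [9, 4, 13, 5, 11, 12, 7, 15, 10, 16, 14]
a[mid]=13<14: swap a[2],a[2]; lo=3,mid=3 → [9, 4, 13, 5, 11, 12, 7, 15, 10, 16, 14]
a[mid]=5<14: swap a[3],a[3]; lo=4,mid=4 → [9, 4, 13, 5, 11, 12, 7, 15, 10, 16, 14]
a[mid]=11<14: swap a[4],a[4]; lo=5,mid=5 → [9, 4, 13, 5, 11, 12, 7, 15, 10, 16, 14]
a[mid]=12<14: swap a[5],a[5]; lo=6,mid=6 → [9, 4, 13, 5, 11, 12, 7, 15, 10, 16, 14]
a[mid]=7<14: swap a[6],a[6]; lo=7,mid=7 → [9, 4, 13, 5, 11, 12, 7, 15, 10, 16, 14]
a[mid]=15>14: swap a[7],a[10]; hi=9 → [9, 4, 13, 5, 11, 12, 7, 14, 10, 16, 15]
a[mid]=14=14: mid=8
a[mid]=10<14: swap a[7],a[8]; lo=8,mid=9 → [9, 4, 13, 5, 11, 12, 7, 10, 14, 16, 15]
a[mid]=16>14: swap a[9],a[9]; hi=8 → [9, 4, 13, 5, 11, 12, 7, 10, 14, 16, 15]
end: lo=8, hi=8; a = [9, 4, 13, 5, 11, 12, 7, 10, 14, 16, 15]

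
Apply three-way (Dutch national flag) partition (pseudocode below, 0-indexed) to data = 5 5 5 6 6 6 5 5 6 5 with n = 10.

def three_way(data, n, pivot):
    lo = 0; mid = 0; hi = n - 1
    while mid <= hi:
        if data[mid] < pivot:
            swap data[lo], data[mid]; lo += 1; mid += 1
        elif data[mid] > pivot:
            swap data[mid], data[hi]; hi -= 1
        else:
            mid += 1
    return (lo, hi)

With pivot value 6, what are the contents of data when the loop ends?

5 5 5 5 5 5 6 6 6 6

pivot = 6; lo=0, mid=0, hi=9
data[mid]=5<6: swap data[0],data[0]; lo=1,mid=1 → 5 5 5 6 6 6 5 5 6 5
data[mid]=5<6: swap data[1],data[1]; lo=2,mid=2 → 5 5 5 6 6 6 5 5 6 5
data[mid]=5<6: swap data[2],data[2]; lo=3,mid=3 → 5 5 5 6 6 6 5 5 6 5
data[mid]=6=6: mid=4
data[mid]=6=6: mid=5
data[mid]=6=6: mid=6
data[mid]=5<6: swap data[3],data[6]; lo=4,mid=7 → 5 5 5 5 6 6 6 5 6 5
data[mid]=5<6: swap data[4],data[7]; lo=5,mid=8 → 5 5 5 5 5 6 6 6 6 5
data[mid]=6=6: mid=9
data[mid]=5<6: swap data[5],data[9]; lo=6,mid=10 → 5 5 5 5 5 5 6 6 6 6
end: lo=6, hi=9; data = 5 5 5 5 5 5 6 6 6 6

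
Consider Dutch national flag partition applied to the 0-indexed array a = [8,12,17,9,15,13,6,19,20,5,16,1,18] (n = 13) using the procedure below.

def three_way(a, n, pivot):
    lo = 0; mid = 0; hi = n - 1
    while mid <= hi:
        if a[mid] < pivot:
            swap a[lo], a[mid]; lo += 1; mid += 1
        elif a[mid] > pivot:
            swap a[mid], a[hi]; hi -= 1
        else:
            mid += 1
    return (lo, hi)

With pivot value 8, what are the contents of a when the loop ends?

lo=0 mid=0 hi=12
8=8: mid=1
12>8: swap(1,12), hi=11 ⇒ [8,18,17,9,15,13,6,19,20,5,16,1,12]
18>8: swap(1,11), hi=10 ⇒ [8,1,17,9,15,13,6,19,20,5,16,18,12]
1<8: swap(0,1), lo=1 mid=2 ⇒ [1,8,17,9,15,13,6,19,20,5,16,18,12]
17>8: swap(2,10), hi=9 ⇒ [1,8,16,9,15,13,6,19,20,5,17,18,12]
16>8: swap(2,9), hi=8 ⇒ [1,8,5,9,15,13,6,19,20,16,17,18,12]
5<8: swap(1,2), lo=2 mid=3 ⇒ [1,5,8,9,15,13,6,19,20,16,17,18,12]
9>8: swap(3,8), hi=7 ⇒ [1,5,8,20,15,13,6,19,9,16,17,18,12]
20>8: swap(3,7), hi=6 ⇒ [1,5,8,19,15,13,6,20,9,16,17,18,12]
19>8: swap(3,6), hi=5 ⇒ [1,5,8,6,15,13,19,20,9,16,17,18,12]
6<8: swap(2,3), lo=3 mid=4 ⇒ [1,5,6,8,15,13,19,20,9,16,17,18,12]
15>8: swap(4,5), hi=4 ⇒ [1,5,6,8,13,15,19,20,9,16,17,18,12]
13>8: swap(4,4), hi=3 ⇒ [1,5,6,8,13,15,19,20,9,16,17,18,12]
done. lo=3 hi=3; a=[1,5,6,8,13,15,19,20,9,16,17,18,12]

[1,5,6,8,13,15,19,20,9,16,17,18,12]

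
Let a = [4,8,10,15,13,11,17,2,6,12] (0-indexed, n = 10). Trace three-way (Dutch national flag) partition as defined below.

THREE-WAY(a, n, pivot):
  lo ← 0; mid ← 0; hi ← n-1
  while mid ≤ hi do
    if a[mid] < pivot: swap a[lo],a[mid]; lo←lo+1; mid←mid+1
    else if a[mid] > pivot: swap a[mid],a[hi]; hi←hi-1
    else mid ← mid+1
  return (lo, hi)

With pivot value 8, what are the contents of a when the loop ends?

pivot = 8; lo=0, mid=0, hi=9
a[mid]=4<8: swap a[0],a[0]; lo=1,mid=1 → [4,8,10,15,13,11,17,2,6,12]
a[mid]=8=8: mid=2
a[mid]=10>8: swap a[2],a[9]; hi=8 → [4,8,12,15,13,11,17,2,6,10]
a[mid]=12>8: swap a[2],a[8]; hi=7 → [4,8,6,15,13,11,17,2,12,10]
a[mid]=6<8: swap a[1],a[2]; lo=2,mid=3 → [4,6,8,15,13,11,17,2,12,10]
a[mid]=15>8: swap a[3],a[7]; hi=6 → [4,6,8,2,13,11,17,15,12,10]
a[mid]=2<8: swap a[2],a[3]; lo=3,mid=4 → [4,6,2,8,13,11,17,15,12,10]
a[mid]=13>8: swap a[4],a[6]; hi=5 → [4,6,2,8,17,11,13,15,12,10]
a[mid]=17>8: swap a[4],a[5]; hi=4 → [4,6,2,8,11,17,13,15,12,10]
a[mid]=11>8: swap a[4],a[4]; hi=3 → [4,6,2,8,11,17,13,15,12,10]
end: lo=3, hi=3; a = [4,6,2,8,11,17,13,15,12,10]

[4,6,2,8,11,17,13,15,12,10]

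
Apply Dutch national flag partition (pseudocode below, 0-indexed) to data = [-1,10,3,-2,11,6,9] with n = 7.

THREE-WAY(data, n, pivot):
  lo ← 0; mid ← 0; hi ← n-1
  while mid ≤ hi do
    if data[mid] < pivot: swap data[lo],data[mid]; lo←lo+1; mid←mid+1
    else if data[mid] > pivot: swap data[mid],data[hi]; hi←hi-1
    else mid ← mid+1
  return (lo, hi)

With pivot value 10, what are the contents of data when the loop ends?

[-1,3,-2,9,6,10,11]

pivot = 10; lo=0, mid=0, hi=6
data[mid]=-1<10: swap data[0],data[0]; lo=1,mid=1 → [-1,10,3,-2,11,6,9]
data[mid]=10=10: mid=2
data[mid]=3<10: swap data[1],data[2]; lo=2,mid=3 → [-1,3,10,-2,11,6,9]
data[mid]=-2<10: swap data[2],data[3]; lo=3,mid=4 → [-1,3,-2,10,11,6,9]
data[mid]=11>10: swap data[4],data[6]; hi=5 → [-1,3,-2,10,9,6,11]
data[mid]=9<10: swap data[3],data[4]; lo=4,mid=5 → [-1,3,-2,9,10,6,11]
data[mid]=6<10: swap data[4],data[5]; lo=5,mid=6 → [-1,3,-2,9,6,10,11]
end: lo=5, hi=5; data = [-1,3,-2,9,6,10,11]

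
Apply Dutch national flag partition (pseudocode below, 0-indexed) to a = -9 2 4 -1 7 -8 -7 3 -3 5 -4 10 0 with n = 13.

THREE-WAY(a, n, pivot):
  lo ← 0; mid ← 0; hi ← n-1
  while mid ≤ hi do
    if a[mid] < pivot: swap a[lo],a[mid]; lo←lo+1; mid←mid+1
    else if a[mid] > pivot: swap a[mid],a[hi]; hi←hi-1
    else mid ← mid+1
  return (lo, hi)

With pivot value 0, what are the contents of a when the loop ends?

-9 -4 -1 -3 -8 -7 0 3 5 7 10 4 2

pivot = 0; lo=0, mid=0, hi=12
a[mid]=-9<0: swap a[0],a[0]; lo=1,mid=1 → -9 2 4 -1 7 -8 -7 3 -3 5 -4 10 0
a[mid]=2>0: swap a[1],a[12]; hi=11 → -9 0 4 -1 7 -8 -7 3 -3 5 -4 10 2
a[mid]=0=0: mid=2
a[mid]=4>0: swap a[2],a[11]; hi=10 → -9 0 10 -1 7 -8 -7 3 -3 5 -4 4 2
a[mid]=10>0: swap a[2],a[10]; hi=9 → -9 0 -4 -1 7 -8 -7 3 -3 5 10 4 2
a[mid]=-4<0: swap a[1],a[2]; lo=2,mid=3 → -9 -4 0 -1 7 -8 -7 3 -3 5 10 4 2
a[mid]=-1<0: swap a[2],a[3]; lo=3,mid=4 → -9 -4 -1 0 7 -8 -7 3 -3 5 10 4 2
a[mid]=7>0: swap a[4],a[9]; hi=8 → -9 -4 -1 0 5 -8 -7 3 -3 7 10 4 2
a[mid]=5>0: swap a[4],a[8]; hi=7 → -9 -4 -1 0 -3 -8 -7 3 5 7 10 4 2
a[mid]=-3<0: swap a[3],a[4]; lo=4,mid=5 → -9 -4 -1 -3 0 -8 -7 3 5 7 10 4 2
a[mid]=-8<0: swap a[4],a[5]; lo=5,mid=6 → -9 -4 -1 -3 -8 0 -7 3 5 7 10 4 2
a[mid]=-7<0: swap a[5],a[6]; lo=6,mid=7 → -9 -4 -1 -3 -8 -7 0 3 5 7 10 4 2
a[mid]=3>0: swap a[7],a[7]; hi=6 → -9 -4 -1 -3 -8 -7 0 3 5 7 10 4 2
end: lo=6, hi=6; a = -9 -4 -1 -3 -8 -7 0 3 5 7 10 4 2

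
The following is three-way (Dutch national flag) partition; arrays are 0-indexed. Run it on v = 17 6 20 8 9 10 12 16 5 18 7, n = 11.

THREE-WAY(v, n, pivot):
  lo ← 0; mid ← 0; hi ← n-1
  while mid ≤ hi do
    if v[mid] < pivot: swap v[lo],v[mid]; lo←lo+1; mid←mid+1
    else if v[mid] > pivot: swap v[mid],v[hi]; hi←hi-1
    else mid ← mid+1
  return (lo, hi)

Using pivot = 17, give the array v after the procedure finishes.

6 7 8 9 10 12 16 5 17 18 20

lo=0 mid=0 hi=10
17=17: mid=1
6<17: swap(0,1), lo=1 mid=2 ⇒ 6 17 20 8 9 10 12 16 5 18 7
20>17: swap(2,10), hi=9 ⇒ 6 17 7 8 9 10 12 16 5 18 20
7<17: swap(1,2), lo=2 mid=3 ⇒ 6 7 17 8 9 10 12 16 5 18 20
8<17: swap(2,3), lo=3 mid=4 ⇒ 6 7 8 17 9 10 12 16 5 18 20
9<17: swap(3,4), lo=4 mid=5 ⇒ 6 7 8 9 17 10 12 16 5 18 20
10<17: swap(4,5), lo=5 mid=6 ⇒ 6 7 8 9 10 17 12 16 5 18 20
12<17: swap(5,6), lo=6 mid=7 ⇒ 6 7 8 9 10 12 17 16 5 18 20
16<17: swap(6,7), lo=7 mid=8 ⇒ 6 7 8 9 10 12 16 17 5 18 20
5<17: swap(7,8), lo=8 mid=9 ⇒ 6 7 8 9 10 12 16 5 17 18 20
18>17: swap(9,9), hi=8 ⇒ 6 7 8 9 10 12 16 5 17 18 20
done. lo=8 hi=8; v=6 7 8 9 10 12 16 5 17 18 20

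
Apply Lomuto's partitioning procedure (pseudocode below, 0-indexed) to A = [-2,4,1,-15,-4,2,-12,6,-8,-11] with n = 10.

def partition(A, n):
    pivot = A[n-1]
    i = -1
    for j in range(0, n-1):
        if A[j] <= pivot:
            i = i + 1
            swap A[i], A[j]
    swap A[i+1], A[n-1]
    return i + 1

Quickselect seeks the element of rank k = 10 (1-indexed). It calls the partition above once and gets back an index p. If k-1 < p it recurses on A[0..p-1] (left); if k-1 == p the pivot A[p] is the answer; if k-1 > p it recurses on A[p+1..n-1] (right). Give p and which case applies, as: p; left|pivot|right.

2; right

pivot = A[9] = -11; i = -1
j=0: A[0]=-2 > -11 → no swap
j=1: A[1]=4 > -11 → no swap
j=2: A[2]=1 > -11 → no swap
j=3: A[3]=-15 ≤ -11 → i=0, swap A[0],A[3] → [-15,4,1,-2,-4,2,-12,6,-8,-11]
j=4: A[4]=-4 > -11 → no swap
j=5: A[5]=2 > -11 → no swap
j=6: A[6]=-12 ≤ -11 → i=1, swap A[1],A[6] → [-15,-12,1,-2,-4,2,4,6,-8,-11]
j=7: A[7]=6 > -11 → no swap
j=8: A[8]=-8 > -11 → no swap
final swap A[2],A[9] → [-15,-12,-11,-2,-4,2,4,6,-8,1]; return 2
p = 2; k-1 = 9 > 2 ⇒ right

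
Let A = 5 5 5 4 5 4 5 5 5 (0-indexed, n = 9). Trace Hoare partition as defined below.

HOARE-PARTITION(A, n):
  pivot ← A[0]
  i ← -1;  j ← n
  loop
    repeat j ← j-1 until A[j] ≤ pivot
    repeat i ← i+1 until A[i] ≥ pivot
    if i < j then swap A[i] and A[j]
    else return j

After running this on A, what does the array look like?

pivot = A[0] = 5; i = -1, j = 9
j→8 (A[8]=5≤5), i→0 (A[0]=5≥5); i<j, swap → 5 5 5 4 5 4 5 5 5
j→7 (A[7]=5≤5), i→1 (A[1]=5≥5); i<j, swap → 5 5 5 4 5 4 5 5 5
j→6 (A[6]=5≤5), i→2 (A[2]=5≥5); i<j, swap → 5 5 5 4 5 4 5 5 5
j→5 (A[5]=4≤5), i→4 (A[4]=5≥5); i<j, swap → 5 5 5 4 4 5 5 5 5
j→4, i→5; i≥j, return j=4. A = 5 5 5 4 4 5 5 5 5

5 5 5 4 4 5 5 5 5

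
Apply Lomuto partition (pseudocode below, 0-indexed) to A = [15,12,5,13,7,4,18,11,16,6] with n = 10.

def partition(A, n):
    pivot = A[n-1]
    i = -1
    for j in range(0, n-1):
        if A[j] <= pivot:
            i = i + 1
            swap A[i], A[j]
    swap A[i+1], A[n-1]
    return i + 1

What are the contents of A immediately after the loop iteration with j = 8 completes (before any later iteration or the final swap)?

[5,4,15,13,7,12,18,11,16,6]

pivot = A[9] = 6; i = -1
j=0: A[0]=15 > 6 → no swap
j=1: A[1]=12 > 6 → no swap
j=2: A[2]=5 ≤ 6 → i=0, swap A[0],A[2] → [5,12,15,13,7,4,18,11,16,6]
j=3: A[3]=13 > 6 → no swap
j=4: A[4]=7 > 6 → no swap
j=5: A[5]=4 ≤ 6 → i=1, swap A[1],A[5] → [5,4,15,13,7,12,18,11,16,6]
j=6: A[6]=18 > 6 → no swap
j=7: A[7]=11 > 6 → no swap
j=8: A[8]=16 > 6 → no swap
(after j=8) A = [5,4,15,13,7,12,18,11,16,6]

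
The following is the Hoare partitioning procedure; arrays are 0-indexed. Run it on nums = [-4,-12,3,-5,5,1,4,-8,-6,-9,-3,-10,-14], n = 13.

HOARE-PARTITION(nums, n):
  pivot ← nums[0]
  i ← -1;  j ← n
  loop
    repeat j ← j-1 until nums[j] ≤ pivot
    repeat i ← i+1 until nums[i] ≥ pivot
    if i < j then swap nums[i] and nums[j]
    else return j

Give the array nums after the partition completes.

pivot = nums[0] = -4; i = -1, j = 13
j→12 (nums[12]=-14≤-4), i→0 (nums[0]=-4≥-4); i<j, swap → [-14,-12,3,-5,5,1,4,-8,-6,-9,-3,-10,-4]
j→11 (nums[11]=-10≤-4), i→2 (nums[2]=3≥-4); i<j, swap → [-14,-12,-10,-5,5,1,4,-8,-6,-9,-3,3,-4]
j→9 (nums[9]=-9≤-4), i→4 (nums[4]=5≥-4); i<j, swap → [-14,-12,-10,-5,-9,1,4,-8,-6,5,-3,3,-4]
j→8 (nums[8]=-6≤-4), i→5 (nums[5]=1≥-4); i<j, swap → [-14,-12,-10,-5,-9,-6,4,-8,1,5,-3,3,-4]
j→7 (nums[7]=-8≤-4), i→6 (nums[6]=4≥-4); i<j, swap → [-14,-12,-10,-5,-9,-6,-8,4,1,5,-3,3,-4]
j→6, i→7; i≥j, return j=6. nums = [-14,-12,-10,-5,-9,-6,-8,4,1,5,-3,3,-4]

[-14,-12,-10,-5,-9,-6,-8,4,1,5,-3,3,-4]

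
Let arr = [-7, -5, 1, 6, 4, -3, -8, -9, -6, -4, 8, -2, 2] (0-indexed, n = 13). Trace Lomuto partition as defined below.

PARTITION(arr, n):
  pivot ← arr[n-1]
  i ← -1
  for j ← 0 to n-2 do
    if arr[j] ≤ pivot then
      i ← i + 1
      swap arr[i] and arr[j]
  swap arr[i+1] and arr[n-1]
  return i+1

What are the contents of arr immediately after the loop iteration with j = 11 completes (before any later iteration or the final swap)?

pivot = arr[12] = 2; i = -1
j=0: arr[0]=-7 ≤ 2 → i=0, swap arr[0],arr[0] (no change) → [-7, -5, 1, 6, 4, -3, -8, -9, -6, -4, 8, -2, 2]
j=1: arr[1]=-5 ≤ 2 → i=1, swap arr[1],arr[1] (no change) → [-7, -5, 1, 6, 4, -3, -8, -9, -6, -4, 8, -2, 2]
j=2: arr[2]=1 ≤ 2 → i=2, swap arr[2],arr[2] (no change) → [-7, -5, 1, 6, 4, -3, -8, -9, -6, -4, 8, -2, 2]
j=3: arr[3]=6 > 2 → no swap
j=4: arr[4]=4 > 2 → no swap
j=5: arr[5]=-3 ≤ 2 → i=3, swap arr[3],arr[5] → [-7, -5, 1, -3, 4, 6, -8, -9, -6, -4, 8, -2, 2]
j=6: arr[6]=-8 ≤ 2 → i=4, swap arr[4],arr[6] → [-7, -5, 1, -3, -8, 6, 4, -9, -6, -4, 8, -2, 2]
j=7: arr[7]=-9 ≤ 2 → i=5, swap arr[5],arr[7] → [-7, -5, 1, -3, -8, -9, 4, 6, -6, -4, 8, -2, 2]
j=8: arr[8]=-6 ≤ 2 → i=6, swap arr[6],arr[8] → [-7, -5, 1, -3, -8, -9, -6, 6, 4, -4, 8, -2, 2]
j=9: arr[9]=-4 ≤ 2 → i=7, swap arr[7],arr[9] → [-7, -5, 1, -3, -8, -9, -6, -4, 4, 6, 8, -2, 2]
j=10: arr[10]=8 > 2 → no swap
j=11: arr[11]=-2 ≤ 2 → i=8, swap arr[8],arr[11] → [-7, -5, 1, -3, -8, -9, -6, -4, -2, 6, 8, 4, 2]
(after j=11) arr = [-7, -5, 1, -3, -8, -9, -6, -4, -2, 6, 8, 4, 2]

[-7, -5, 1, -3, -8, -9, -6, -4, -2, 6, 8, 4, 2]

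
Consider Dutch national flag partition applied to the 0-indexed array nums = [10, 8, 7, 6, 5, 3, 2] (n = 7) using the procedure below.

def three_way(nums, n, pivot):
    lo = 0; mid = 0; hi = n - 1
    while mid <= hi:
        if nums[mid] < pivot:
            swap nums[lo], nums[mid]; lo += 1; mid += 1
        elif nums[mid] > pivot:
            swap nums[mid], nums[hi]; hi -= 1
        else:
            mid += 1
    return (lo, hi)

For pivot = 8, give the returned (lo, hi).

pivot = 8; lo=0, mid=0, hi=6
nums[mid]=10>8: swap nums[0],nums[6]; hi=5 → [2, 8, 7, 6, 5, 3, 10]
nums[mid]=2<8: swap nums[0],nums[0]; lo=1,mid=1 → [2, 8, 7, 6, 5, 3, 10]
nums[mid]=8=8: mid=2
nums[mid]=7<8: swap nums[1],nums[2]; lo=2,mid=3 → [2, 7, 8, 6, 5, 3, 10]
nums[mid]=6<8: swap nums[2],nums[3]; lo=3,mid=4 → [2, 7, 6, 8, 5, 3, 10]
nums[mid]=5<8: swap nums[3],nums[4]; lo=4,mid=5 → [2, 7, 6, 5, 8, 3, 10]
nums[mid]=3<8: swap nums[4],nums[5]; lo=5,mid=6 → [2, 7, 6, 5, 3, 8, 10]
end: lo=5, hi=5; nums = [2, 7, 6, 5, 3, 8, 10]

(5, 5)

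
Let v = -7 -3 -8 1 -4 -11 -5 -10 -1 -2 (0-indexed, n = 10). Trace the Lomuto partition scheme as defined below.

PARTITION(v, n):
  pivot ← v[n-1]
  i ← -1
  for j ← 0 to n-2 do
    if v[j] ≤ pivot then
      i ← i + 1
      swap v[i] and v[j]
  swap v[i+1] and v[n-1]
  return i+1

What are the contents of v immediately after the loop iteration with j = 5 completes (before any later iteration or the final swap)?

pivot=-2, i=-1
j=0: -7≤-2, i=0, swap(0,0) ⇒ -7 -3 -8 1 -4 -11 -5 -10 -1 -2
j=1: -3≤-2, i=1, swap(1,1) ⇒ -7 -3 -8 1 -4 -11 -5 -10 -1 -2
j=2: -8≤-2, i=2, swap(2,2) ⇒ -7 -3 -8 1 -4 -11 -5 -10 -1 -2
j=3: 1>-2, skip
j=4: -4≤-2, i=3, swap(3,4) ⇒ -7 -3 -8 -4 1 -11 -5 -10 -1 -2
j=5: -11≤-2, i=4, swap(4,5) ⇒ -7 -3 -8 -4 -11 1 -5 -10 -1 -2
(after j=5) v = -7 -3 -8 -4 -11 1 -5 -10 -1 -2

-7 -3 -8 -4 -11 1 -5 -10 -1 -2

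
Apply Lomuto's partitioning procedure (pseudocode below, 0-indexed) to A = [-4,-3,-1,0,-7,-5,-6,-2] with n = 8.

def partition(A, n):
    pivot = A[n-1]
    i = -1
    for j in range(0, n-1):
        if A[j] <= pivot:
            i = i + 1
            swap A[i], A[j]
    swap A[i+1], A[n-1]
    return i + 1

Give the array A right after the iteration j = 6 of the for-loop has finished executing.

pivot = A[7] = -2; i = -1
j=0: A[0]=-4 ≤ -2 → i=0, swap A[0],A[0] (no change) → [-4,-3,-1,0,-7,-5,-6,-2]
j=1: A[1]=-3 ≤ -2 → i=1, swap A[1],A[1] (no change) → [-4,-3,-1,0,-7,-5,-6,-2]
j=2: A[2]=-1 > -2 → no swap
j=3: A[3]=0 > -2 → no swap
j=4: A[4]=-7 ≤ -2 → i=2, swap A[2],A[4] → [-4,-3,-7,0,-1,-5,-6,-2]
j=5: A[5]=-5 ≤ -2 → i=3, swap A[3],A[5] → [-4,-3,-7,-5,-1,0,-6,-2]
j=6: A[6]=-6 ≤ -2 → i=4, swap A[4],A[6] → [-4,-3,-7,-5,-6,0,-1,-2]
(after j=6) A = [-4,-3,-7,-5,-6,0,-1,-2]

[-4,-3,-7,-5,-6,0,-1,-2]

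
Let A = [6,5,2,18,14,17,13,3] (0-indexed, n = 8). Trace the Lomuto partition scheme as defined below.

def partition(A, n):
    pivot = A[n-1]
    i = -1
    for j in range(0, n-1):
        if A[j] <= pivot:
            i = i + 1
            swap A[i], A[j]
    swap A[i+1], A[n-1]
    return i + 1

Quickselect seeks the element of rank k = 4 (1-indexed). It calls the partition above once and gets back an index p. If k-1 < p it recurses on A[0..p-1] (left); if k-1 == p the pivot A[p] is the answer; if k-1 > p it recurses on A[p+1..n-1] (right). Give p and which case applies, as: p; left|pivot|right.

1; right

pivot=3, i=-1
j=0: 6>3, skip
j=1: 5>3, skip
j=2: 2≤3, i=0, swap(0,2) ⇒ [2,5,6,18,14,17,13,3]
j=3: 18>3, skip
j=4: 14>3, skip
j=5: 17>3, skip
j=6: 13>3, skip
swap(1,7) ⇒ [2,3,6,18,14,17,13,5]; return 1
p = 1; k-1 = 3 > 1 ⇒ right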